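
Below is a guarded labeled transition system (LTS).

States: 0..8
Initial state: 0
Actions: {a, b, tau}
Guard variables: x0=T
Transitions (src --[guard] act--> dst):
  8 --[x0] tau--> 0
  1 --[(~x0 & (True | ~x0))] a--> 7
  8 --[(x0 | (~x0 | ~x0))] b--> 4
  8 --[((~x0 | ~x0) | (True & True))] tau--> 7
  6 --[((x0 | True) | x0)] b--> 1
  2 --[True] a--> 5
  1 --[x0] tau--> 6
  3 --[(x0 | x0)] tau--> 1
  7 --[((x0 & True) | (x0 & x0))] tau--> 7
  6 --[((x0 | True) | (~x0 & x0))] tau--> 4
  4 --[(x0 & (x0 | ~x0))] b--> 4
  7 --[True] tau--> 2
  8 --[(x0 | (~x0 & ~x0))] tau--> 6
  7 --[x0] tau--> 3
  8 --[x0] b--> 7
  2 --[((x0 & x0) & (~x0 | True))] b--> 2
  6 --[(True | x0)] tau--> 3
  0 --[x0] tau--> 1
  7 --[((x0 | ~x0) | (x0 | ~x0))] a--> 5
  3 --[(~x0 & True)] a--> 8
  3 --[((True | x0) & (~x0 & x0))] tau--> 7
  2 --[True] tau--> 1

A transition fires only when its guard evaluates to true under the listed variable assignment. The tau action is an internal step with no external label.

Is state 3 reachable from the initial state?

19 transition(s) survive guard evaluation.
depth 0: {0}
depth 1: {1}  now seen {0,1}
depth 2: {6}  now seen {0,1,6}
depth 3: {3,4}  now seen {0,1,3,4,6}
Reach set: {0,1,3,4,6}
trace reaching 3: tau·tau·tau

Answer: REACHABLE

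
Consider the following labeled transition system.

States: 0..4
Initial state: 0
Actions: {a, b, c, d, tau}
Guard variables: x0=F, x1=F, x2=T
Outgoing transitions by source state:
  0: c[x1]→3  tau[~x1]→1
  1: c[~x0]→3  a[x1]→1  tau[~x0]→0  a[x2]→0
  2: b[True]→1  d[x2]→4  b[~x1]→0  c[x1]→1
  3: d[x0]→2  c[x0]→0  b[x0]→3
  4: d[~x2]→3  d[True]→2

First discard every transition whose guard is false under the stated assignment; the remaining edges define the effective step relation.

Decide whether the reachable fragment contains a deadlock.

Answer: DEADLOCK at state 3

Trace:
Reach set: {0,1,3}
  0: tau→1  [1 out]
  1: a→0  c→3  tau→0  [3 out]
  3: ∅  [no exit]
Path to 3: tau·c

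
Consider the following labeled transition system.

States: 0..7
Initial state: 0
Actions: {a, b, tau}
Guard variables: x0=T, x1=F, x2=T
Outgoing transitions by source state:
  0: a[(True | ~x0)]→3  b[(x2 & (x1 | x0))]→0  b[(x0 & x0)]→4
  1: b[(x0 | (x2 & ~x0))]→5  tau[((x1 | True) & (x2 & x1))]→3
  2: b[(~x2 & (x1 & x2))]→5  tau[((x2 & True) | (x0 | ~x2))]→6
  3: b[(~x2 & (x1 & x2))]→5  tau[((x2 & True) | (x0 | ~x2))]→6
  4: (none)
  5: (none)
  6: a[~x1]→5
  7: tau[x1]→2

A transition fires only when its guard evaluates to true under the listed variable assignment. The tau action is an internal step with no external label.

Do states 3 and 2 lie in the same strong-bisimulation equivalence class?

Answer: BISIMILAR

Working:
Compute ~ classes (split until stable):
  π0 = {{0,1,2,3,4,5,6,7}}
  π1 = {{0},{1},{2,3},{4,5,7},{6}}
5 equivalence class(es) (converged in 2)
class of 3: {2,3}; class of 2: {2,3}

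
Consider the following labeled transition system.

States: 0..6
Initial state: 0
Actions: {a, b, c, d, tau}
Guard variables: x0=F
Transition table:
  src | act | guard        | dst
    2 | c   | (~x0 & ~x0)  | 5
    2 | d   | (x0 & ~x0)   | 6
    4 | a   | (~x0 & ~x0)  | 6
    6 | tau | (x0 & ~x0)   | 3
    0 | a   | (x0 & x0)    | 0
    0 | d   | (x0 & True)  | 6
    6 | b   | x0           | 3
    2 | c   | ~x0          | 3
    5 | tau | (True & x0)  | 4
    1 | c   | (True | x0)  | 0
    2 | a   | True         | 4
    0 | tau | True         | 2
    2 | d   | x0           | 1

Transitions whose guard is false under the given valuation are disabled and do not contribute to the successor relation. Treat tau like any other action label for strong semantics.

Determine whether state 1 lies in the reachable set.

After dropping false guards: 6 live edges.
L0 = {0}
L1 = {2}  cumulative {0,2}
L2 = {3,4,5}  cumulative {0,2,3,4,5}
L3 = {6}  cumulative {0,2,3,4,5,6}
Reachable = {0,2,3,4,5,6}

Answer: UNREACHABLE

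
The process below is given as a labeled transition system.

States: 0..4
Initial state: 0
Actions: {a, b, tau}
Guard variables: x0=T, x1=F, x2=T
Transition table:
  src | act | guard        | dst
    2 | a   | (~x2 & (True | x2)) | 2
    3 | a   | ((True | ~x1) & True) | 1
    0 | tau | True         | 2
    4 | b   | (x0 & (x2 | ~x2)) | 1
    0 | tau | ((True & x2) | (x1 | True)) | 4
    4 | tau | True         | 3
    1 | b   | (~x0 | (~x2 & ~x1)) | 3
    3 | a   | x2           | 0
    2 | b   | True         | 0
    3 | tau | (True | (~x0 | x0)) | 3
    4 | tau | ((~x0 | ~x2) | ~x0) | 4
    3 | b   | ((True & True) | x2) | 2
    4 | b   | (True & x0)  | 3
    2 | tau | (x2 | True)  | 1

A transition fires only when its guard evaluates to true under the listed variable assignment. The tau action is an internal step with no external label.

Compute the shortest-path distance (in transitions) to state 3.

BFS to 3:
  Layer 0: {0}
  Layer 1: {2,4}
  Layer 2: {1,3}
depth(3)=2, e.g. tau·b

Answer: 2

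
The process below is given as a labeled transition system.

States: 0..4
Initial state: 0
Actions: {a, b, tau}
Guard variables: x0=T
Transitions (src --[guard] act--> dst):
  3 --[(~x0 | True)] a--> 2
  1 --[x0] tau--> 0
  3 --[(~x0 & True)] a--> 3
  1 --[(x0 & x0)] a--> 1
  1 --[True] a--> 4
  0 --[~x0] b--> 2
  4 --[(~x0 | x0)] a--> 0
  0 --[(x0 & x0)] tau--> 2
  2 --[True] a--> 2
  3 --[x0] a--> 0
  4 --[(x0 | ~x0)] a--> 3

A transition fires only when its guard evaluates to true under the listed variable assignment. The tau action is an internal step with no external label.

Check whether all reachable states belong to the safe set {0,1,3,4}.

Answer: INVARIANT VIOLATED at state 2

Working:
Safe = {0,1,3,4}
R = {0,2}
  0: safe
  2: ✗ unsafe
reach 2 via tau — violates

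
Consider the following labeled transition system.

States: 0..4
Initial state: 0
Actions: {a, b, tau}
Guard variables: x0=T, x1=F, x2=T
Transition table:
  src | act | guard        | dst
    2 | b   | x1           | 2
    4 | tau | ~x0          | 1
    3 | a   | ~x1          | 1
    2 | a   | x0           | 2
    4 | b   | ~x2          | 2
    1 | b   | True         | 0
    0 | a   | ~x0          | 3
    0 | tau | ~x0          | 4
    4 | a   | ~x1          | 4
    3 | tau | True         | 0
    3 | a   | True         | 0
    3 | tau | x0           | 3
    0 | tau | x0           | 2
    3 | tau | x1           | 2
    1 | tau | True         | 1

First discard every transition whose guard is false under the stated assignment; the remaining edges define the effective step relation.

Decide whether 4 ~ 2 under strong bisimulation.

Refine partition for ~:
  π0 = {{0,1,2,3,4}}
  π1 = {{0},{1},{2,4},{3}}
stable after 2 split(s): 4 block(s)
[4]={2,4}  [2]={2,4}

Answer: BISIMILAR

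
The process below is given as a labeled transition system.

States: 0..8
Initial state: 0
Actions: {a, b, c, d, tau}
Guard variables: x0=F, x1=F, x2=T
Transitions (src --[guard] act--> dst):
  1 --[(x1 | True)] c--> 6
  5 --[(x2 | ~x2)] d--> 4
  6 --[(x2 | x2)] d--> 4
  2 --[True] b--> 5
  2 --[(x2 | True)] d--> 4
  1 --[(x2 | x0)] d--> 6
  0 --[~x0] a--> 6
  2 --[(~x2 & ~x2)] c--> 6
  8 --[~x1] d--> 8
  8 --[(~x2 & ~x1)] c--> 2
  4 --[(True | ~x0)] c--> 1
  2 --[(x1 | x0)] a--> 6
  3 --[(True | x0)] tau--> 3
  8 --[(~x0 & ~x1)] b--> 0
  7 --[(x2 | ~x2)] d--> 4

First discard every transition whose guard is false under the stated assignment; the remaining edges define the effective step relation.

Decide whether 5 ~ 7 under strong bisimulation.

Answer: BISIMILAR

Working:
Refine partition for ~:
  π0 = {{0,1,2,3,4,5,6,7,8}}
  π1 = {{0},{1},{2,8},{3},{4},{5,6,7}}
  π2 = {{0},{1},{2},{3},{4},{5,6,7},{8}}
7 equivalence class(es) (converged in 3)
[5]={5,6,7}  [7]={5,6,7}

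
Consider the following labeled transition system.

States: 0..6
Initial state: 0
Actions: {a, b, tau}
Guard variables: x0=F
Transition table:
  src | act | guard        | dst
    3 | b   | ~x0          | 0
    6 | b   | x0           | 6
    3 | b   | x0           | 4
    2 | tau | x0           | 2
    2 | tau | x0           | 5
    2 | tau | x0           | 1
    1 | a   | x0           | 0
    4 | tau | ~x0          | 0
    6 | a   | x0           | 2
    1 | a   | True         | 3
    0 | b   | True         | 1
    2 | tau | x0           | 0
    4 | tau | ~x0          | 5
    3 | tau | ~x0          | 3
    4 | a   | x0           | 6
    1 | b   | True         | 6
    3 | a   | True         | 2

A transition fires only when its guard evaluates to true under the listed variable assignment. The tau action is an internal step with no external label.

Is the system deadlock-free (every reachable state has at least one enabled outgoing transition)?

Answer: DEADLOCK at state 2

Working:
Reach set: {0,1,2,3,6}
  0: b→1  [deg 1]
  1: a→3  b→6  [deg 2]
  2: ∅  [STUCK]
  3: a→2  b→0  tau→3  [deg 3]
  6: ∅  [STUCK]
trace reaching 2: b·a·a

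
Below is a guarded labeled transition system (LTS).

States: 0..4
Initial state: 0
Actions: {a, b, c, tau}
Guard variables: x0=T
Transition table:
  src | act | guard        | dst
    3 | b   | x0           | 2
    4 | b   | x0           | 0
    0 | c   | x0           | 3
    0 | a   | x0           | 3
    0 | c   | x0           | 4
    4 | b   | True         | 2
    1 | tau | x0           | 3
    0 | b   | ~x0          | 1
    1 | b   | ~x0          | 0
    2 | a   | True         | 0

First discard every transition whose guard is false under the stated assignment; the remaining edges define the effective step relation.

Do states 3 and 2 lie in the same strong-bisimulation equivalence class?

Bisimulation quotient by refinement:
  π0 = {{0,1,2,3,4}}
  π1 = {{0},{1},{2},{3,4}}
  π2 = {{0},{1},{2},{3},{4}}
stable after 3 split(s): 5 block(s)
[3]={3}  [2]={2}

Answer: NOT BISIMILAR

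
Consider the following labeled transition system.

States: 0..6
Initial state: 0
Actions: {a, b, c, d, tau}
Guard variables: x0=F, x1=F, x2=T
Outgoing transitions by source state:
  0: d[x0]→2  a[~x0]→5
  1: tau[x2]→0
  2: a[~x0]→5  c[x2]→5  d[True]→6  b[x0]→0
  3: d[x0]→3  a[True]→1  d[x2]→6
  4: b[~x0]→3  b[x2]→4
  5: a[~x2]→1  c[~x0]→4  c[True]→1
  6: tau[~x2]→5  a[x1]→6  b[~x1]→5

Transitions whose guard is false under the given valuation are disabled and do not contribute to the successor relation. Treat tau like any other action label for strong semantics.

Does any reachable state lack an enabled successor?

Reach set: {0,1,3,4,5,6}
  0: a→5  [1 exit(s)]
  1: tau→0  [1 exit(s)]
  3: a→1  d→6  [2 exit(s)]
  4: b→3  b→4  [2 exit(s)]
  5: c→1  c→4  [2 exit(s)]
  6: b→5  [1 exit(s)]

Answer: DEADLOCK-FREE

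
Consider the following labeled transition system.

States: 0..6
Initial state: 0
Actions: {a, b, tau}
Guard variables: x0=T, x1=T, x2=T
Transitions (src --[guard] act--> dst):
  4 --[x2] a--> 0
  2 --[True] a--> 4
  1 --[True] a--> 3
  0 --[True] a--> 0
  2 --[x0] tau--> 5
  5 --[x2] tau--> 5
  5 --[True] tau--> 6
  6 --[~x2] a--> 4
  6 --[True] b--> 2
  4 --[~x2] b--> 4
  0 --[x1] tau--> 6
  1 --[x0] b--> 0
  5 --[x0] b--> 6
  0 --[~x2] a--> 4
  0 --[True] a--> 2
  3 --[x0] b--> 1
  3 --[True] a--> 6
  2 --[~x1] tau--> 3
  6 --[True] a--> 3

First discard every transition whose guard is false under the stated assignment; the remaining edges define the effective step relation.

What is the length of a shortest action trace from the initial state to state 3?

BFS to 3:
  Layer 0: {0}
  Layer 1: {2,6}
  Layer 2: {3,4,5}
first hit 3 at d=2 via tau·a

Answer: 2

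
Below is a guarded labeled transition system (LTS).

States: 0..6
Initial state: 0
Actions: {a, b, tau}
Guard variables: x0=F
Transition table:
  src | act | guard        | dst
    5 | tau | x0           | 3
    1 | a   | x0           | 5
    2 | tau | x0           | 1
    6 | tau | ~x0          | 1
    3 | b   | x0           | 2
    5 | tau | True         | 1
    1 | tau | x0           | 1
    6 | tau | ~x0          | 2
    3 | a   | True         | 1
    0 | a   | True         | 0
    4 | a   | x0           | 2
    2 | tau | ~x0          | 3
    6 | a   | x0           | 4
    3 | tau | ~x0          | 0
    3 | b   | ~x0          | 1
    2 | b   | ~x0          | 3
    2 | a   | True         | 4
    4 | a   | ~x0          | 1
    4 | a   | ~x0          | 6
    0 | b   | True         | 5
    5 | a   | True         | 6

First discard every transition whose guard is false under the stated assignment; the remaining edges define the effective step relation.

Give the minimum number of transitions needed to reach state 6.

Answer: 2

Working:
BFS to 6:
  L0 = {0}
  L1 = {5}
  L2 = {1,6}
6 enters at depth 2; path b·a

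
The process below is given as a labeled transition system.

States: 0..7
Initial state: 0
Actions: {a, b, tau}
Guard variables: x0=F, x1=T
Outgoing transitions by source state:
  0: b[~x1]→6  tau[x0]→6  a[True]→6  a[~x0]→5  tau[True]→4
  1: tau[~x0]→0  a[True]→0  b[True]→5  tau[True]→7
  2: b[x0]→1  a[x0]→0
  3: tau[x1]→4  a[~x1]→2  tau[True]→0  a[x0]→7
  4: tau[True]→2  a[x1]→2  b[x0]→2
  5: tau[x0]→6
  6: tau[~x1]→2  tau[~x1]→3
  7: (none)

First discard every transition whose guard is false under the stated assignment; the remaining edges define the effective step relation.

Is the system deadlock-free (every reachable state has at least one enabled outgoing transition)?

Reachable = {0,2,4,5,6}
  0: a→5  a→6  tau→4  [deg 3]
  2: ∅  [no exit]
  4: a→2  tau→2  [deg 2]
  5: ∅  [no exit]
  6: ∅  [no exit]
witness 2: tau·tau

Answer: DEADLOCK at state 2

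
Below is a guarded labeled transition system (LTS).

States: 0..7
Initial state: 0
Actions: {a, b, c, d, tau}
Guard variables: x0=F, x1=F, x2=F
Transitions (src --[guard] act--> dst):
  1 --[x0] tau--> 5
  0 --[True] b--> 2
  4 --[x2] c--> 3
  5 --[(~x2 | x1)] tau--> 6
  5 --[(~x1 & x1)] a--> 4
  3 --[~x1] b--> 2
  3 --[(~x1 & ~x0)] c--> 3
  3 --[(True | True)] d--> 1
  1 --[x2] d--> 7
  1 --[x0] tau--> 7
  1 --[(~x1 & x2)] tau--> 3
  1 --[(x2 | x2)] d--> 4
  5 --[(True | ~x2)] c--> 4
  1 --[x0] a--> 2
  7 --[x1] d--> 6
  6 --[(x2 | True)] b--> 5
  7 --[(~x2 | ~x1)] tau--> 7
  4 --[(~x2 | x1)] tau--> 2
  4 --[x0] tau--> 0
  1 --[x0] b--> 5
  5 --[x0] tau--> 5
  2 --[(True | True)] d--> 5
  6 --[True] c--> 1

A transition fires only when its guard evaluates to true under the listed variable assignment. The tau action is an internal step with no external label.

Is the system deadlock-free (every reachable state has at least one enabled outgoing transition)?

Answer: DEADLOCK at state 1

Analysis:
R = {0,1,2,4,5,6}
  0: b→2  [1 out]
  1: ∅  [deadlock]
  2: d→5  [1 out]
  4: tau→2  [1 out]
  5: c→4  tau→6  [2 out]
  6: b→5  c→1  [2 out]
Path to 1: b·d·tau·c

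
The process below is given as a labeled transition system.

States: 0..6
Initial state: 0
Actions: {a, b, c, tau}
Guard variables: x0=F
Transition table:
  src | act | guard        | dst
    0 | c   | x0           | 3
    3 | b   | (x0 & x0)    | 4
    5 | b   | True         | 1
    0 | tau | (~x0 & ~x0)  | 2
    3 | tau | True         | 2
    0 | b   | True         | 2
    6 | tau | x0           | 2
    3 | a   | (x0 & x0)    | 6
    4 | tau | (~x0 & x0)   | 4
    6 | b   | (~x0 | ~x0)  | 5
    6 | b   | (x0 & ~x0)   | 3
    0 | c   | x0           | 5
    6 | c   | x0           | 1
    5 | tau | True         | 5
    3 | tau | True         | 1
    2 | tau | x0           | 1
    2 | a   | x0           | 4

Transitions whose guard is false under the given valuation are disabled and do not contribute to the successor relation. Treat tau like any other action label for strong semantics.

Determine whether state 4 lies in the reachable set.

Answer: UNREACHABLE

Trace:
After dropping false guards: 7 live edges.
L0 = {0}
L1 = {2}  total {0,2}
R = {0,2}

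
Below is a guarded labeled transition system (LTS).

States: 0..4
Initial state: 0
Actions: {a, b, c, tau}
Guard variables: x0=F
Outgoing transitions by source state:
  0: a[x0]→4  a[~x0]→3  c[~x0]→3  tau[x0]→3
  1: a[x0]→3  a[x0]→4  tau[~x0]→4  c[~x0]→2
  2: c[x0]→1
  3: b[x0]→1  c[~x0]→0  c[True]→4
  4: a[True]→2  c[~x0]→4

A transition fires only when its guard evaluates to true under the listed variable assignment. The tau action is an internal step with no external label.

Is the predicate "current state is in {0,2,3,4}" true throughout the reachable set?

Safe = {0,2,3,4}
Reachable = {0,2,3,4}
  0: safe
  2: safe
  3: safe
  4: safe

Answer: INVARIANT HOLDS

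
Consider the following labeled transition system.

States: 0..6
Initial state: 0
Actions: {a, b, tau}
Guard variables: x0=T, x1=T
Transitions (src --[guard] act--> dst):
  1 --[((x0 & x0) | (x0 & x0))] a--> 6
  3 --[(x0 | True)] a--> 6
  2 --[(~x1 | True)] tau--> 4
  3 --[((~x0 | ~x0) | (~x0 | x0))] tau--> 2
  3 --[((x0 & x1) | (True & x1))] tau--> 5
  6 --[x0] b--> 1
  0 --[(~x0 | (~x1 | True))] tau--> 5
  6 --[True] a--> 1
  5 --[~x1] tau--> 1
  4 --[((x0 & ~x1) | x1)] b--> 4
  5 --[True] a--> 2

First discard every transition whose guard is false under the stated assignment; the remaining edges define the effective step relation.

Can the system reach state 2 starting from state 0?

10 transition(s) survive guard evaluation.
L0 = {0}
L1 = {5}  cumulative {0,5}
L2 = {2}  cumulative {0,2,5}
L3 = {4}  cumulative {0,2,4,5}
R = {0,2,4,5}
trace reaching 2: tau·a

Answer: REACHABLE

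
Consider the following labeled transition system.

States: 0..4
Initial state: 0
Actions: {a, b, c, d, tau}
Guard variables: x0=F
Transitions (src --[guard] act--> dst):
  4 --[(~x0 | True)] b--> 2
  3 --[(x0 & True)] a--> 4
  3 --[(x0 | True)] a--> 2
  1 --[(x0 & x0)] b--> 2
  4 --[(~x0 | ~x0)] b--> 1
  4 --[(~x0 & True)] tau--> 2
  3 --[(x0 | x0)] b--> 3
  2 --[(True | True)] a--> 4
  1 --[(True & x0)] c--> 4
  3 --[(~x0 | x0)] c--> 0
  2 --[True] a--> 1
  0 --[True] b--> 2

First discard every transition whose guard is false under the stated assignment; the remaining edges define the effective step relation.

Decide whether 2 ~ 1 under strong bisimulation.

Compute ~ classes (split until stable):
  round 0: {{0,1,2,3,4}}
  round 1: {{0},{1},{2},{3},{4}}
5 equivalence class(es) (converged in 2)
2∈{2}, 1∈{1}

Answer: NOT BISIMILAR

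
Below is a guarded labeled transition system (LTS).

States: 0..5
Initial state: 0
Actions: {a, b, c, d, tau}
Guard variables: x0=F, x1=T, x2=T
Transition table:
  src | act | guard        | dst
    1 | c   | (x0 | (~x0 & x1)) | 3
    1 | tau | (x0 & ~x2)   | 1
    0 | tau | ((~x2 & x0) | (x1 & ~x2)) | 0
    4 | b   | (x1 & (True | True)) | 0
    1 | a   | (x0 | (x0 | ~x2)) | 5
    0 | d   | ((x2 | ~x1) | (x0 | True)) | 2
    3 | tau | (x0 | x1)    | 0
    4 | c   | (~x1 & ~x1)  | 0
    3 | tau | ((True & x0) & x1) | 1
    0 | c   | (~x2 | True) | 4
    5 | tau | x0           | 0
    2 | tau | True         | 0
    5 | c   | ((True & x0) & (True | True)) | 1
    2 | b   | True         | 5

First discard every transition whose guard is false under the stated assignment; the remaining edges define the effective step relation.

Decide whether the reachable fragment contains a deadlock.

Reach set: {0,2,4,5}
  0: c→4  d→2  [2 exit(s)]
  2: b→5  tau→0  [2 exit(s)]
  4: b→0  [1 exit(s)]
  5: ∅  [deadlock]
trace reaching 5: d·b

Answer: DEADLOCK at state 5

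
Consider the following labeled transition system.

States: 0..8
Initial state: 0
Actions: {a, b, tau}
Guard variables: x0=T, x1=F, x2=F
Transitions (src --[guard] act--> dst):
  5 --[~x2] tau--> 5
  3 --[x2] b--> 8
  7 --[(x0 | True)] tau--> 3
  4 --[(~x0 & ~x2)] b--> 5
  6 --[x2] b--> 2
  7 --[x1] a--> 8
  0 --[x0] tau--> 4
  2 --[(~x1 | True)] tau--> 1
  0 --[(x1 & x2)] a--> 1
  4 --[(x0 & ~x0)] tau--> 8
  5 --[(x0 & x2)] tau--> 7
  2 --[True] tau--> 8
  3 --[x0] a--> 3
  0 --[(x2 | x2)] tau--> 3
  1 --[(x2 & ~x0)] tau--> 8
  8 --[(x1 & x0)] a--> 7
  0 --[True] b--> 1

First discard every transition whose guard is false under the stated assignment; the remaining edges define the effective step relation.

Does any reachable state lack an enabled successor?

Reachable = {0,1,4}
  0: b→1  tau→4  [2 exit(s)]
  1: ∅  [deadlock]
  4: ∅  [deadlock]
trace reaching 1: b

Answer: DEADLOCK at state 1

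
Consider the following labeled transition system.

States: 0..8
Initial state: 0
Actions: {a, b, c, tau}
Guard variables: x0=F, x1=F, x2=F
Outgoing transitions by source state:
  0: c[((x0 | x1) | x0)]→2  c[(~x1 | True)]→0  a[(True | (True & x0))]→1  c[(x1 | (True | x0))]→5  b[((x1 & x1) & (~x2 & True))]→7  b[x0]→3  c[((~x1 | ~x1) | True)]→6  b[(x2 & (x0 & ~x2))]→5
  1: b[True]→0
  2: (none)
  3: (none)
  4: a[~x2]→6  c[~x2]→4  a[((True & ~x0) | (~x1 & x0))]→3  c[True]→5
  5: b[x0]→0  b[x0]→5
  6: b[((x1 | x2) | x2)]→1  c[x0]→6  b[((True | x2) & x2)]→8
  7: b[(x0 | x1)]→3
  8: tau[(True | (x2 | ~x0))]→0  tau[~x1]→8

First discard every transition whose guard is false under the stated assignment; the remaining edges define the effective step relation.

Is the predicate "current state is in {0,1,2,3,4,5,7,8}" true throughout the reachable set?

Answer: INVARIANT VIOLATED at state 6

Working:
Allowed set {0,1,2,3,4,5,7,8}
Reach set: {0,1,5,6}
  0: ok
  1: ok
  5: ok
  6: VIOLATES
counterexample path to 6: c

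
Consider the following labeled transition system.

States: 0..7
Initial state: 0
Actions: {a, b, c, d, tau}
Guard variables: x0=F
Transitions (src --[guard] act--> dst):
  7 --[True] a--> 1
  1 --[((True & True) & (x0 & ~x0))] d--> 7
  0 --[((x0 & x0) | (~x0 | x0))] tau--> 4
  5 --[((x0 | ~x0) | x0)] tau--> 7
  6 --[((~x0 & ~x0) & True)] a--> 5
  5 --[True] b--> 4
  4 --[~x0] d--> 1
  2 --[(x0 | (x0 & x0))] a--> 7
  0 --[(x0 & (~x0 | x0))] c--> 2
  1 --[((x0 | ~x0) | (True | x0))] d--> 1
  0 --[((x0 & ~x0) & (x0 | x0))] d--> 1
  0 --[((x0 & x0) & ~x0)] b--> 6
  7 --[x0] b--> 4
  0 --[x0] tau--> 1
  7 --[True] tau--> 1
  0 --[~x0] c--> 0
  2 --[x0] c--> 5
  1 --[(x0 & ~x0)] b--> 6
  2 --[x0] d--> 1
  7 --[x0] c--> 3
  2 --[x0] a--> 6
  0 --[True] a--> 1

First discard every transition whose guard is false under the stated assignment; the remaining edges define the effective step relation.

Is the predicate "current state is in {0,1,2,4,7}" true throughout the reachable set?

Answer: INVARIANT HOLDS

Analysis:
Safe = {0,1,2,4,7}
R = {0,1,4}
  0: safe
  1: safe
  4: safe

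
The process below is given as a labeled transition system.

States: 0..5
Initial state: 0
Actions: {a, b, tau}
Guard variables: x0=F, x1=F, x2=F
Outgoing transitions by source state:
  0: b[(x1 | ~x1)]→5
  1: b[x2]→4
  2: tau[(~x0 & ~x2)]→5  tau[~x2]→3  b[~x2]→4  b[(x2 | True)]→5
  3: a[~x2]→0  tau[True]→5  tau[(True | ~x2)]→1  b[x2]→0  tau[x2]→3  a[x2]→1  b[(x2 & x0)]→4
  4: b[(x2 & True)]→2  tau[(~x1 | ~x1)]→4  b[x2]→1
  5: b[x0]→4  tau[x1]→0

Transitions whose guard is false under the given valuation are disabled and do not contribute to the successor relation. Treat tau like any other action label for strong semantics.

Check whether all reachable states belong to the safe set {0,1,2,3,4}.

Safe = {0,1,2,3,4}
R = {0,5}
  0: ok
  5: outside
counterexample path to 5: b

Answer: INVARIANT VIOLATED at state 5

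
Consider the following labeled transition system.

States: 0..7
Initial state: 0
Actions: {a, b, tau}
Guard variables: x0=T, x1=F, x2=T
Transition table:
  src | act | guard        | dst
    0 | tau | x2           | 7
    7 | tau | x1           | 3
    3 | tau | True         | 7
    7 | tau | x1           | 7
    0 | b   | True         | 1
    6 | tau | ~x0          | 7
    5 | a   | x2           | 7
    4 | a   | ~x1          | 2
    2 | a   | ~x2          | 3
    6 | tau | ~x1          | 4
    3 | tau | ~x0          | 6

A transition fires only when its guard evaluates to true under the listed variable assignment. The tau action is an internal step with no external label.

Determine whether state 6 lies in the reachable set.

6 transition(s) survive guard evaluation.
depth 0: {0}
depth 1: {1,7}  total {0,1,7}
Reachable = {0,1,7}

Answer: UNREACHABLE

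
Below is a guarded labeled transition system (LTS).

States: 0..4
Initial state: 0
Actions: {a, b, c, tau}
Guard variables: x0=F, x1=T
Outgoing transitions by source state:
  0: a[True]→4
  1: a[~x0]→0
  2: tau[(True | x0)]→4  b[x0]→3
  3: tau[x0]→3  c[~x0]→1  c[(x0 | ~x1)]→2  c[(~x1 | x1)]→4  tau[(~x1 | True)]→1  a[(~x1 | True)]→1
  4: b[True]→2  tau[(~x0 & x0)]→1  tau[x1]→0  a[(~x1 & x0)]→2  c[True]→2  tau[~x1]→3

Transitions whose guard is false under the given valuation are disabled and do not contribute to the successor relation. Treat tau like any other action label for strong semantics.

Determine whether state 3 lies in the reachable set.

Answer: UNREACHABLE

Working:
10 transition(s) survive guard evaluation.
L0 = {0}
L1 = {4}  cumulative {0,4}
L2 = {2}  cumulative {0,2,4}
R = {0,2,4}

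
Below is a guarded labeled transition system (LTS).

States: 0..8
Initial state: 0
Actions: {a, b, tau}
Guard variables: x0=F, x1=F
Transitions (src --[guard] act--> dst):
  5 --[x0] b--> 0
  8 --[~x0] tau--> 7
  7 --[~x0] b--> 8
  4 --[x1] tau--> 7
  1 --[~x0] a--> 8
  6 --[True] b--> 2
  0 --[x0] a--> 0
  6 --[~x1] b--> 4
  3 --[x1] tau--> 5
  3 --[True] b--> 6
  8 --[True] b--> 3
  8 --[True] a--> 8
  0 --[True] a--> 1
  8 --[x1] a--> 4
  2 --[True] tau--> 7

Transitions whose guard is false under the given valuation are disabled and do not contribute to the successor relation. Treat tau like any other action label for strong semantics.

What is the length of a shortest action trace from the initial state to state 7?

Answer: 3

Working:
Breadth-first toward 7:
  Layer 0: {0}
  Layer 1: {1}
  Layer 2: {8}
  Layer 3: {3,7}
first hit 7 at d=3 via a·a·tau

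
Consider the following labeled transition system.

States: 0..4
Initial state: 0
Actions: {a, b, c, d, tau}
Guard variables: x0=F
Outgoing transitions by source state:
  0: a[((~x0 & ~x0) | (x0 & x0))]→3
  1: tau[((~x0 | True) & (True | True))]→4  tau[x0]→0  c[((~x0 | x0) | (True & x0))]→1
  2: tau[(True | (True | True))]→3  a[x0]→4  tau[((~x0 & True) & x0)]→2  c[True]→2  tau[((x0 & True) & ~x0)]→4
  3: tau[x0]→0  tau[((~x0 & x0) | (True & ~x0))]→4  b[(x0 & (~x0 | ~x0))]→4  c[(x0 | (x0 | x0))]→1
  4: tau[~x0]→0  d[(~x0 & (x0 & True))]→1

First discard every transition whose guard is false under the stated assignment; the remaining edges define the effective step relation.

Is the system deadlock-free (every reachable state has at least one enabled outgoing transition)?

Answer: DEADLOCK-FREE

Analysis:
Reachable = {0,3,4}
  0: a→3  [1 exit(s)]
  3: tau→4  [1 exit(s)]
  4: tau→0  [1 exit(s)]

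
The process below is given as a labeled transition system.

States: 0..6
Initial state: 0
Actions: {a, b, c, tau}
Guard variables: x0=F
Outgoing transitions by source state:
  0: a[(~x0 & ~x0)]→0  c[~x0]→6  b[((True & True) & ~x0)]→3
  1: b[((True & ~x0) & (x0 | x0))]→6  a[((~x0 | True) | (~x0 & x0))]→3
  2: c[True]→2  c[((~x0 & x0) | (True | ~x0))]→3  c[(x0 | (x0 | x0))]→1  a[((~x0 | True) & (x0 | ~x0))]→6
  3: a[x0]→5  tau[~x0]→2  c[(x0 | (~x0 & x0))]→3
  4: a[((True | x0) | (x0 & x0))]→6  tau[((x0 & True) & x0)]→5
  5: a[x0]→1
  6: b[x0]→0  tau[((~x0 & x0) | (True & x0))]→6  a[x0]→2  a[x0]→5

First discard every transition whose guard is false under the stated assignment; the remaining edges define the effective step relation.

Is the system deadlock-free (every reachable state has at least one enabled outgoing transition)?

R = {0,2,3,6}
  0: a→0  b→3  c→6  [deg 3]
  2: a→6  c→2  c→3  [deg 3]
  3: tau→2  [deg 1]
  6: ∅  [deadlock]
trace reaching 6: c

Answer: DEADLOCK at state 6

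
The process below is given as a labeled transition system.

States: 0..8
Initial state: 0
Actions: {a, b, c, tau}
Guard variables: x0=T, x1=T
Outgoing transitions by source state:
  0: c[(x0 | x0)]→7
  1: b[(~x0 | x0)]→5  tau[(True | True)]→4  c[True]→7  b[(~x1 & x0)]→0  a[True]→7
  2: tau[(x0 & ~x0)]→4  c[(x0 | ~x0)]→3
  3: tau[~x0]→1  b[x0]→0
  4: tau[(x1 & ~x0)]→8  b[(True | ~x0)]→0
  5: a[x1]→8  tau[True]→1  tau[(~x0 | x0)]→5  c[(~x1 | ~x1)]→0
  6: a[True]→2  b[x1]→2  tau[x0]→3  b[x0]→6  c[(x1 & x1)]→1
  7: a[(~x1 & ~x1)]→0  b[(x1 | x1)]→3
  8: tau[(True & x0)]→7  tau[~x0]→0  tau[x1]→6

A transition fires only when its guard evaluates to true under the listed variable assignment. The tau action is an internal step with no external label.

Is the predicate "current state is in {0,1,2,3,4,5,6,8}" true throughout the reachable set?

Answer: INVARIANT VIOLATED at state 7

Trace:
Inv-set: {0,1,2,3,4,5,6,8}
R = {0,3,7}
  0: safe
  3: safe
  7: outside
witness against invariant: c → 7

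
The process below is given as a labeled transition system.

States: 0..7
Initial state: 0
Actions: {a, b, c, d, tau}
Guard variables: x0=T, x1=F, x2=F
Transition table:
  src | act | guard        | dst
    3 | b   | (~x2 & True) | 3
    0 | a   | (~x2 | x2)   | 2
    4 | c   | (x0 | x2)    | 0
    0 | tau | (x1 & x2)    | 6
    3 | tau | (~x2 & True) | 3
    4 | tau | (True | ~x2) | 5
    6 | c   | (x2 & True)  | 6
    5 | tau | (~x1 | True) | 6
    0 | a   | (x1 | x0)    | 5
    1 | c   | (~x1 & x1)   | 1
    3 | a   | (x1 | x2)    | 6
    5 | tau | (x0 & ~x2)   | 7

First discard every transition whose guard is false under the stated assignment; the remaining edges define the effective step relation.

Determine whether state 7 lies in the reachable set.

After dropping false guards: 8 live edges.
Layer 0: {0}
Layer 1: {2,5}  now seen {0,2,5}
Layer 2: {6,7}  now seen {0,2,5,6,7}
R = {0,2,5,6,7}
trace reaching 7: a·tau

Answer: REACHABLE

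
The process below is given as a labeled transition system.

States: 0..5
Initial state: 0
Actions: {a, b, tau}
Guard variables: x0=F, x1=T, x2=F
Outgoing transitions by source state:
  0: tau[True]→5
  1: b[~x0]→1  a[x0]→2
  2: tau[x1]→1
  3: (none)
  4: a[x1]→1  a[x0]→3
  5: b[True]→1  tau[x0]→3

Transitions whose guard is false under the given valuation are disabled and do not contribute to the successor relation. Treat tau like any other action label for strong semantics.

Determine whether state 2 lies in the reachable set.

Answer: UNREACHABLE

Trace:
After dropping false guards: 5 live edges.
Layer 0: {0}
Layer 1: {5}  total {0,5}
Layer 2: {1}  total {0,1,5}
Reach set: {0,1,5}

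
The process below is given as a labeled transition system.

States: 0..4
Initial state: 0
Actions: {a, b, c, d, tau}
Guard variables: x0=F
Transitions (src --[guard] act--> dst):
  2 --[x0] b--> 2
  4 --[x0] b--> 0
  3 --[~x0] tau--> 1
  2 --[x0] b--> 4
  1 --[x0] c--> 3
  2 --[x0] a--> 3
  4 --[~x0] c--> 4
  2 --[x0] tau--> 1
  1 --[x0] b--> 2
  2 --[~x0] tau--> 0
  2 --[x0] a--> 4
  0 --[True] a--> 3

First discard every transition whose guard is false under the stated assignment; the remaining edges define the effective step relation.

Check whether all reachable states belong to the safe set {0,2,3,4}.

Inv-set: {0,2,3,4}
Reach set: {0,1,3}
  0: ok
  1: VIOLATES
  3: ok
witness against invariant: a·tau → 1

Answer: INVARIANT VIOLATED at state 1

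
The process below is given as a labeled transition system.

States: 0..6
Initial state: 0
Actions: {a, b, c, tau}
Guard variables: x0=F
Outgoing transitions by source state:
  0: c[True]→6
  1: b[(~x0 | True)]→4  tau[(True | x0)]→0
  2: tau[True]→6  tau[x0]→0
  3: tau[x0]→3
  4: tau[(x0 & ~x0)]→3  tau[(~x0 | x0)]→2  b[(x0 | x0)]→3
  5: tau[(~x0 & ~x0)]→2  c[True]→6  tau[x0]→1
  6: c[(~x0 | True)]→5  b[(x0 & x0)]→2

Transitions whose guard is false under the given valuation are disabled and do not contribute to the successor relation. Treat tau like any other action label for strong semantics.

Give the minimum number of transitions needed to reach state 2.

Breadth-first toward 2:
  depth 0: {0}
  depth 1: {6}
  depth 2: {5}
  depth 3: {2}
2 enters at depth 3; path c·c·tau

Answer: 3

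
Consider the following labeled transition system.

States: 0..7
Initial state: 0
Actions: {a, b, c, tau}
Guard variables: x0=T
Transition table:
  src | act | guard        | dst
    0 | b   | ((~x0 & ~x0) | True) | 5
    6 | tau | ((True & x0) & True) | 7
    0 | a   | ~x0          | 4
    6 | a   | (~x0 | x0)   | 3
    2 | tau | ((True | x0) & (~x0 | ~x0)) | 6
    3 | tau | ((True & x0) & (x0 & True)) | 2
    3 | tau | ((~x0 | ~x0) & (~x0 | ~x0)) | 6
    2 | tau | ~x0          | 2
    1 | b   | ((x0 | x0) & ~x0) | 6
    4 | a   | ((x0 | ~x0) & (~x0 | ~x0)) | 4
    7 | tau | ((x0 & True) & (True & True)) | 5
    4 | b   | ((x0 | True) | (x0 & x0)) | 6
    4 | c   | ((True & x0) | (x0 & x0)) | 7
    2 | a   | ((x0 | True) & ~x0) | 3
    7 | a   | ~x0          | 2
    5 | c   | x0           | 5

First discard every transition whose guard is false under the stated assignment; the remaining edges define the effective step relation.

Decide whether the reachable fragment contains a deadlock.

Answer: DEADLOCK-FREE

Trace:
Reachable = {0,5}
  0: b→5  [deg 1]
  5: c→5  [deg 1]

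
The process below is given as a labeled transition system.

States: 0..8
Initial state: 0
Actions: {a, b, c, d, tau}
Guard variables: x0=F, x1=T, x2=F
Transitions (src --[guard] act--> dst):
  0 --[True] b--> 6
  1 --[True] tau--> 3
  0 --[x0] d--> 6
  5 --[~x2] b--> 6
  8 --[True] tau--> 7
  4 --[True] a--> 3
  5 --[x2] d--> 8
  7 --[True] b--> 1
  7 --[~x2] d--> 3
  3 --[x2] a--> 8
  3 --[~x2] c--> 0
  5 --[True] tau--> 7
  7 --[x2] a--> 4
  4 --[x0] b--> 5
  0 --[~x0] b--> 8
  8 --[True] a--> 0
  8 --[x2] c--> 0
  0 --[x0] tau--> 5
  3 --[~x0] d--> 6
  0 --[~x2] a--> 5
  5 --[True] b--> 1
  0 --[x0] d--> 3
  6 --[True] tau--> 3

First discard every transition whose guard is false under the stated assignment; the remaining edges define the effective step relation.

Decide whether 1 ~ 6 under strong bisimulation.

Compute ~ classes (split until stable):
  round 0: {{0,1,2,3,4,5,6,7,8}}
  round 1: {{0},{1,6},{2},{3},{4},{5},{7},{8}}
8 equivalence class(es) (converged in 2)
1∈{1,6}, 6∈{1,6}

Answer: BISIMILAR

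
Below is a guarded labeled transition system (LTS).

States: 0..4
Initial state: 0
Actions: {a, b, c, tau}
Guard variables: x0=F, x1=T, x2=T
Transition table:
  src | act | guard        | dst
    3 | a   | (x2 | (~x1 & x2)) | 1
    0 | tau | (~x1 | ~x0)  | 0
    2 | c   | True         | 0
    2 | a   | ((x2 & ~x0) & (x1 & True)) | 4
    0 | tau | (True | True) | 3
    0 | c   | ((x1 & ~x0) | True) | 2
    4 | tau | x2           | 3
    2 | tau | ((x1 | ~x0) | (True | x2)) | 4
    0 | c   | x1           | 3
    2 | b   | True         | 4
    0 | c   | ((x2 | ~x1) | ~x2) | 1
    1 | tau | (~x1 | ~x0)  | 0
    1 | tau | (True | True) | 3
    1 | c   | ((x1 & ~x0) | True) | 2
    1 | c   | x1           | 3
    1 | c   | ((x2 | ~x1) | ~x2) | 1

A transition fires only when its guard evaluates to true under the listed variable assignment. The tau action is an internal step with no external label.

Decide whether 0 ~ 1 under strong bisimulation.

Compute ~ classes (split until stable):
  round 0: {{0,1,2,3,4}}
  round 1: {{0,1},{2},{3},{4}}
stable after 2 split(s): 4 block(s)
[0]={0,1}  [1]={0,1}

Answer: BISIMILAR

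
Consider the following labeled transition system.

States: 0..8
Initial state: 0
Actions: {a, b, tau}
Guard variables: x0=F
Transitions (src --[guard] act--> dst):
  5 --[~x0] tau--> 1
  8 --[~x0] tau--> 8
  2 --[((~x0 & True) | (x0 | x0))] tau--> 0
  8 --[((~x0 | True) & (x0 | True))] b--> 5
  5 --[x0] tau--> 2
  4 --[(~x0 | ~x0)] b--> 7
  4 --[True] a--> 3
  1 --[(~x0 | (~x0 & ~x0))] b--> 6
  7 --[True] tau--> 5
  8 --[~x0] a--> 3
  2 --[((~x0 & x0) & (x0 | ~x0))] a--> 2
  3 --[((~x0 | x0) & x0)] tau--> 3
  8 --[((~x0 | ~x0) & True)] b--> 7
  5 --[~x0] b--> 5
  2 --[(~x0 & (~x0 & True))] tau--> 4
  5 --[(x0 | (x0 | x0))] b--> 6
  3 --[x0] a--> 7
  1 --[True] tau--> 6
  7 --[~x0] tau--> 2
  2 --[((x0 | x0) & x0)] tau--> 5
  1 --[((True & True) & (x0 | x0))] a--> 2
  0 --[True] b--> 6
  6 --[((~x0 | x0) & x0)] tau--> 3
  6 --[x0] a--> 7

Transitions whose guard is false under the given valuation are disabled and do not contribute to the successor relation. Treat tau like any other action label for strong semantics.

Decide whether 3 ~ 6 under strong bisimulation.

Bisimulation quotient by refinement:
  P[0] = {{0,1,2,3,4,5,6,7,8}}
  P[1] = {{0},{1,5},{2,7},{3,6},{4},{8}}
  P[2] = {{0},{1},{2},{3,6},{4},{5},{7},{8}}
Fixed point at round 3; 8 class(es).
class of 3: {3,6}; class of 6: {3,6}

Answer: BISIMILAR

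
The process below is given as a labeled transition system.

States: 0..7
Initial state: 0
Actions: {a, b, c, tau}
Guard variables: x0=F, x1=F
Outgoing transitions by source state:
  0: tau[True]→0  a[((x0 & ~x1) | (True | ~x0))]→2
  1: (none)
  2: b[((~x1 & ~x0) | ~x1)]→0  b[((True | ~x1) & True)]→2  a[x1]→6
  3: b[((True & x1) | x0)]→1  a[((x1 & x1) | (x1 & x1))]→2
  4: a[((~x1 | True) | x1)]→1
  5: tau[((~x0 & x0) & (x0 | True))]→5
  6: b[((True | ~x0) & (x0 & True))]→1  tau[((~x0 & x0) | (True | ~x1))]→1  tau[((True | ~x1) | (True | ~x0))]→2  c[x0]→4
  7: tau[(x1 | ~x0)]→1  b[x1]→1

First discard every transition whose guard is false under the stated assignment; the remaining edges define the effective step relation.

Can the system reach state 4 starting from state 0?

Answer: UNREACHABLE

Working:
8 transition(s) survive guard evaluation.
Layer 0: {0}
Layer 1: {2}  now seen {0,2}
Reachable = {0,2}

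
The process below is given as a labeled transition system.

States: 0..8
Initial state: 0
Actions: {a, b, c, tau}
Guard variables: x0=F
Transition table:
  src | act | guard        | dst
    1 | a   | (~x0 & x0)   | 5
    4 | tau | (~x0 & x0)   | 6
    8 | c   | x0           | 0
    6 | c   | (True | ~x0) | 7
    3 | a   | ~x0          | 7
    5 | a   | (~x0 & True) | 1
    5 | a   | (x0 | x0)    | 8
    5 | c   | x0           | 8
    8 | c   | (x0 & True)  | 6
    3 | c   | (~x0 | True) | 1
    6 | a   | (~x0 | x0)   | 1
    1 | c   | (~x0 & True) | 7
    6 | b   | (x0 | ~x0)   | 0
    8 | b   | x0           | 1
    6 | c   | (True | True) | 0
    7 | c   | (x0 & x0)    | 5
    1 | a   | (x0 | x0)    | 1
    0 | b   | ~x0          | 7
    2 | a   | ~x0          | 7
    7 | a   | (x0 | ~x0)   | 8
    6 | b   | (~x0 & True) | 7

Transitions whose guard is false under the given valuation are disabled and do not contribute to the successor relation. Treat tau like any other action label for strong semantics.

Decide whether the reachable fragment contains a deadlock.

Reach set: {0,7,8}
  0: b→7  [deg 1]
  7: a→8  [deg 1]
  8: ∅  [STUCK]
Path to 8: b·a

Answer: DEADLOCK at state 8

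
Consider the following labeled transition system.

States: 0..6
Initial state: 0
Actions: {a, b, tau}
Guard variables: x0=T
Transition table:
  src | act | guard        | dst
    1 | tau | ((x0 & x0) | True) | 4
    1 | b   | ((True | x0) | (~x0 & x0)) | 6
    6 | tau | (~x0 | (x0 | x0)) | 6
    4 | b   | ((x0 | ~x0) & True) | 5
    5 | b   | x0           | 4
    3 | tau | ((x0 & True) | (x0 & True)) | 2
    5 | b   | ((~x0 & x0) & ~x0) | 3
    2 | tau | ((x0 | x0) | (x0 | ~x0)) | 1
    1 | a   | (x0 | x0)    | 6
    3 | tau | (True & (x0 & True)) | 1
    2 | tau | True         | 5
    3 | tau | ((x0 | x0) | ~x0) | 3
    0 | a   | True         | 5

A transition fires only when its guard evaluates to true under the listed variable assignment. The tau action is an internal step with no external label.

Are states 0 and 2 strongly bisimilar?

Bisimulation quotient by refinement:
  π0 = {{0,1,2,3,4,5,6}}
  π1 = {{0},{1},{2,3,6},{4,5}}
  π2 = {{0},{1},{2},{3},{4,5},{6}}
stable after 3 split(s): 6 block(s)
class of 0: {0}; class of 2: {2}

Answer: NOT BISIMILAR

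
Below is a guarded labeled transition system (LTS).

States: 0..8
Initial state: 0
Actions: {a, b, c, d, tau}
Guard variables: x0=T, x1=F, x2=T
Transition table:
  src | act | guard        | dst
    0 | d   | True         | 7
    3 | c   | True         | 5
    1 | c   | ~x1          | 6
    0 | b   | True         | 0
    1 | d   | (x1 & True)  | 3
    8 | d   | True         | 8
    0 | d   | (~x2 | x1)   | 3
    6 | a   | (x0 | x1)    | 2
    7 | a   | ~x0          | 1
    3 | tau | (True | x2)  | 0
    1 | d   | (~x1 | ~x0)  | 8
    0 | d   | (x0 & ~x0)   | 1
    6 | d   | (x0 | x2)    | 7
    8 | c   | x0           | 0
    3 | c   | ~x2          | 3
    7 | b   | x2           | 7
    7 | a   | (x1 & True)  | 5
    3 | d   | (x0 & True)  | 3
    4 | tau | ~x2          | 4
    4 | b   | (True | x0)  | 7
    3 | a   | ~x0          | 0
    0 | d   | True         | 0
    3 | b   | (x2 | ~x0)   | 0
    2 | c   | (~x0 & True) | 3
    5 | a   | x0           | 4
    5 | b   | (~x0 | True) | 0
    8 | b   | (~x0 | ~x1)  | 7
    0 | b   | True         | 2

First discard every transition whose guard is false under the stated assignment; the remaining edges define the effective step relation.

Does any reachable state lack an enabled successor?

Reachable = {0,2,7}
  0: b→0  b→2  d→0  d→7  [deg 4]
  2: ∅  [STUCK]
  7: b→7  [deg 1]
Path to 2: b

Answer: DEADLOCK at state 2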